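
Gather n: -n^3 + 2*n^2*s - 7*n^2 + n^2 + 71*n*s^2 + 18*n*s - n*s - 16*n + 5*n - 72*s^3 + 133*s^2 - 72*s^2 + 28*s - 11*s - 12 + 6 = -n^3 + n^2*(2*s - 6) + n*(71*s^2 + 17*s - 11) - 72*s^3 + 61*s^2 + 17*s - 6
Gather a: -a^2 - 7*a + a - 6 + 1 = -a^2 - 6*a - 5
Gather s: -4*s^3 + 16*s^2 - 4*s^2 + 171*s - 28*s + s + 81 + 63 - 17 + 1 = -4*s^3 + 12*s^2 + 144*s + 128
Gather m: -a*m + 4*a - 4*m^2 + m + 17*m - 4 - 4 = 4*a - 4*m^2 + m*(18 - a) - 8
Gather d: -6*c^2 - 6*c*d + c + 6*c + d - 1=-6*c^2 + 7*c + d*(1 - 6*c) - 1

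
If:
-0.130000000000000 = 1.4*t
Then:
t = -0.09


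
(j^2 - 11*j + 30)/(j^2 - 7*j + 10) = (j - 6)/(j - 2)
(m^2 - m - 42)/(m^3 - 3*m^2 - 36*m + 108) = (m - 7)/(m^2 - 9*m + 18)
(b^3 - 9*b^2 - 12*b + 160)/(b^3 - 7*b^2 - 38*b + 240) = (b + 4)/(b + 6)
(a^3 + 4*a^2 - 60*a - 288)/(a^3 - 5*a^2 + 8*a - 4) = (a^3 + 4*a^2 - 60*a - 288)/(a^3 - 5*a^2 + 8*a - 4)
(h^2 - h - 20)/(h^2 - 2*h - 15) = (h + 4)/(h + 3)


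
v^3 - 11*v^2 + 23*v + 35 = (v - 7)*(v - 5)*(v + 1)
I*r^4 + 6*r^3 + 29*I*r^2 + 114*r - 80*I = (r - 8*I)*(r - 2*I)*(r + 5*I)*(I*r + 1)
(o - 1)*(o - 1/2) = o^2 - 3*o/2 + 1/2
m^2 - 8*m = m*(m - 8)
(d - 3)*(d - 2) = d^2 - 5*d + 6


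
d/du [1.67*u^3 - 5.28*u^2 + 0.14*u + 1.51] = 5.01*u^2 - 10.56*u + 0.14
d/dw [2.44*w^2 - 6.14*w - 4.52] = 4.88*w - 6.14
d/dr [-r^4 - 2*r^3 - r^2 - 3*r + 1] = -4*r^3 - 6*r^2 - 2*r - 3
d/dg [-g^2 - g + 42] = -2*g - 1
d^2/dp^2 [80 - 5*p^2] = -10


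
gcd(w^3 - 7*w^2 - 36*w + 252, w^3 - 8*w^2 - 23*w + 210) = w^2 - 13*w + 42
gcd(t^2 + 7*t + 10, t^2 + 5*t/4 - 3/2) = t + 2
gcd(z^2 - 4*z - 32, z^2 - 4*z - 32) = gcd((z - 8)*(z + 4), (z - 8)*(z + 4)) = z^2 - 4*z - 32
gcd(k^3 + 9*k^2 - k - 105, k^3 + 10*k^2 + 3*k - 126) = k^2 + 4*k - 21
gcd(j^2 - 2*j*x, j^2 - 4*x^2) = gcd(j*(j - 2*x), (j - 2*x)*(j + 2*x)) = -j + 2*x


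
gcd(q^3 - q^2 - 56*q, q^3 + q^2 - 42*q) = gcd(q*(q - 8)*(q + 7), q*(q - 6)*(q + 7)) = q^2 + 7*q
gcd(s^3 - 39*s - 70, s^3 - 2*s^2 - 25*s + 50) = s + 5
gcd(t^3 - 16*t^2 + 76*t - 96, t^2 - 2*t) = t - 2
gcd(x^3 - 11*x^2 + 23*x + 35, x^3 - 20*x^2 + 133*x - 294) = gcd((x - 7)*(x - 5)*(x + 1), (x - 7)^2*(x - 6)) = x - 7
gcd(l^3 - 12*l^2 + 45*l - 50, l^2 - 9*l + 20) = l - 5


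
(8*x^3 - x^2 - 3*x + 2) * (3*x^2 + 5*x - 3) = 24*x^5 + 37*x^4 - 38*x^3 - 6*x^2 + 19*x - 6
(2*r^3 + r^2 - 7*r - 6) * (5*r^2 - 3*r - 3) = 10*r^5 - r^4 - 44*r^3 - 12*r^2 + 39*r + 18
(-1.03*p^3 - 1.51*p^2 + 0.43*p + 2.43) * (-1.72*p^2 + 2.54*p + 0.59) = 1.7716*p^5 - 0.0190000000000001*p^4 - 5.1827*p^3 - 3.9783*p^2 + 6.4259*p + 1.4337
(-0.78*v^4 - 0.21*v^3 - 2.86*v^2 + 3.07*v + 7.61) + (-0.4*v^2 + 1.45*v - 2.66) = -0.78*v^4 - 0.21*v^3 - 3.26*v^2 + 4.52*v + 4.95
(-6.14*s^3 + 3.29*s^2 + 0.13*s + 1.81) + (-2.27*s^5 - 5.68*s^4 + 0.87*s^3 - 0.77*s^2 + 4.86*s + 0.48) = -2.27*s^5 - 5.68*s^4 - 5.27*s^3 + 2.52*s^2 + 4.99*s + 2.29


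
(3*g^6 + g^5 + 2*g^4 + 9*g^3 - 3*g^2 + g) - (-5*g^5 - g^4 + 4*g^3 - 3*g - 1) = 3*g^6 + 6*g^5 + 3*g^4 + 5*g^3 - 3*g^2 + 4*g + 1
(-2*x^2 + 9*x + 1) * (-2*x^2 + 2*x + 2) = 4*x^4 - 22*x^3 + 12*x^2 + 20*x + 2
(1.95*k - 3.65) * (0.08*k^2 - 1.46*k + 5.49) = 0.156*k^3 - 3.139*k^2 + 16.0345*k - 20.0385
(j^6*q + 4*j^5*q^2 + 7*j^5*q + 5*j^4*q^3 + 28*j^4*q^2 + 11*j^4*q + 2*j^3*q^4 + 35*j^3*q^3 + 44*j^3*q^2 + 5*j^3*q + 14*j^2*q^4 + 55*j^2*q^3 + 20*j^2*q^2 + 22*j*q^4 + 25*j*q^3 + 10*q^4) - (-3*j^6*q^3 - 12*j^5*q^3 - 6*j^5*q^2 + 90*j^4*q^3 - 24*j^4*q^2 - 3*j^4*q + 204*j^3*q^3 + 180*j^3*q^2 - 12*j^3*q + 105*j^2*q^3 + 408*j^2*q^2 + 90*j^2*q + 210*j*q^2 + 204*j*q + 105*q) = 3*j^6*q^3 + j^6*q + 12*j^5*q^3 + 10*j^5*q^2 + 7*j^5*q - 85*j^4*q^3 + 52*j^4*q^2 + 14*j^4*q + 2*j^3*q^4 - 169*j^3*q^3 - 136*j^3*q^2 + 17*j^3*q + 14*j^2*q^4 - 50*j^2*q^3 - 388*j^2*q^2 - 90*j^2*q + 22*j*q^4 + 25*j*q^3 - 210*j*q^2 - 204*j*q + 10*q^4 - 105*q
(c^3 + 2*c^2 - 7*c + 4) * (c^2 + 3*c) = c^5 + 5*c^4 - c^3 - 17*c^2 + 12*c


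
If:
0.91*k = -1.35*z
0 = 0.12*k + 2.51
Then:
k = -20.92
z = 14.10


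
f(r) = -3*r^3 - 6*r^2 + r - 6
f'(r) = -9*r^2 - 12*r + 1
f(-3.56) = 49.75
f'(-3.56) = -70.34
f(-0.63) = -8.26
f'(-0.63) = 4.99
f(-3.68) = 58.57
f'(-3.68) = -76.72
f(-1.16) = -10.55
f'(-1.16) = 2.81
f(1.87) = -44.73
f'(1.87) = -52.91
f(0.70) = -9.27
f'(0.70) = -11.81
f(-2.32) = -3.15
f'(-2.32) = -19.60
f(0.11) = -5.97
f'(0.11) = -0.43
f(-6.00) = 420.00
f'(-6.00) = -251.00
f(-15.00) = 8754.00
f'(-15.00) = -1844.00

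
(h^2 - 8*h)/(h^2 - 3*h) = (h - 8)/(h - 3)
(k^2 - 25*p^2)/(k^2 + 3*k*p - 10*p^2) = (-k + 5*p)/(-k + 2*p)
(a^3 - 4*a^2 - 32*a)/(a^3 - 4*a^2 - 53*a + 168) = a*(a + 4)/(a^2 + 4*a - 21)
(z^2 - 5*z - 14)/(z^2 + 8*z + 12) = (z - 7)/(z + 6)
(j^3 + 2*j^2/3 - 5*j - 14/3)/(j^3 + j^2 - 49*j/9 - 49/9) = 3*(j + 2)/(3*j + 7)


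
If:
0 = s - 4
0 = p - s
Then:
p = 4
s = 4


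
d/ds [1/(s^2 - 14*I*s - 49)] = 2*(-s + 7*I)/(-s^2 + 14*I*s + 49)^2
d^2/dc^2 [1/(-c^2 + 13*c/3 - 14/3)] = 6*(9*c^2 - 39*c - (6*c - 13)^2 + 42)/(3*c^2 - 13*c + 14)^3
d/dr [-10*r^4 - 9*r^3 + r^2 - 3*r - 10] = -40*r^3 - 27*r^2 + 2*r - 3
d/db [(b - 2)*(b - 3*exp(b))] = b - (b - 2)*(3*exp(b) - 1) - 3*exp(b)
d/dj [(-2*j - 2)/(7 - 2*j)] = -18/(2*j - 7)^2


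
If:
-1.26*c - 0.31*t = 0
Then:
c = -0.246031746031746*t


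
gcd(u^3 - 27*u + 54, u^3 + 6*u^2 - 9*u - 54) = u^2 + 3*u - 18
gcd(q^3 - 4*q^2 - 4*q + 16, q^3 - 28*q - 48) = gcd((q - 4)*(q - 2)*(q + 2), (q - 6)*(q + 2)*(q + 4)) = q + 2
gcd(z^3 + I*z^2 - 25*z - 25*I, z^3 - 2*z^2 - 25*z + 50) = z^2 - 25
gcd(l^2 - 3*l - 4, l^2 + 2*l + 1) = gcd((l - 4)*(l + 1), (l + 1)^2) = l + 1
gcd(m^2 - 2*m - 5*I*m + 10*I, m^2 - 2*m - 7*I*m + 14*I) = m - 2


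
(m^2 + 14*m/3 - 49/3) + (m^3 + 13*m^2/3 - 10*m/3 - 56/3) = m^3 + 16*m^2/3 + 4*m/3 - 35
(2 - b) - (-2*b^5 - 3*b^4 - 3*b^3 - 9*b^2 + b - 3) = 2*b^5 + 3*b^4 + 3*b^3 + 9*b^2 - 2*b + 5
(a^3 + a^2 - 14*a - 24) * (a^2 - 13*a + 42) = a^5 - 12*a^4 + 15*a^3 + 200*a^2 - 276*a - 1008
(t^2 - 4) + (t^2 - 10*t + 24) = 2*t^2 - 10*t + 20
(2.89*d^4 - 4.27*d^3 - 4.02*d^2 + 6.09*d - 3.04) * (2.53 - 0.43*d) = -1.2427*d^5 + 9.1478*d^4 - 9.0745*d^3 - 12.7893*d^2 + 16.7149*d - 7.6912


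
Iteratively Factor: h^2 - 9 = (h - 3)*(h + 3)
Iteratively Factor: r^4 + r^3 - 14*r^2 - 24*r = (r)*(r^3 + r^2 - 14*r - 24) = r*(r - 4)*(r^2 + 5*r + 6) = r*(r - 4)*(r + 3)*(r + 2)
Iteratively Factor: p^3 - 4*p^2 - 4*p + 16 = (p - 2)*(p^2 - 2*p - 8) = (p - 2)*(p + 2)*(p - 4)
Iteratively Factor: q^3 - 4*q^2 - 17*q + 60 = (q + 4)*(q^2 - 8*q + 15) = (q - 3)*(q + 4)*(q - 5)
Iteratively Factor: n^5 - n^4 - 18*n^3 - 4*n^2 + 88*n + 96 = (n - 4)*(n^4 + 3*n^3 - 6*n^2 - 28*n - 24) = (n - 4)*(n + 2)*(n^3 + n^2 - 8*n - 12) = (n - 4)*(n + 2)^2*(n^2 - n - 6) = (n - 4)*(n + 2)^3*(n - 3)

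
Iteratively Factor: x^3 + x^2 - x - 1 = (x + 1)*(x^2 - 1) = (x + 1)^2*(x - 1)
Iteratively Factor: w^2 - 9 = (w + 3)*(w - 3)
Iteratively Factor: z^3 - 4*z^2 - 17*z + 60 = (z - 5)*(z^2 + z - 12) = (z - 5)*(z - 3)*(z + 4)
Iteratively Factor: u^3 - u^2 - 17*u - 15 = (u + 3)*(u^2 - 4*u - 5) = (u + 1)*(u + 3)*(u - 5)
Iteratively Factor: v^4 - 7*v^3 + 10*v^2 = (v)*(v^3 - 7*v^2 + 10*v) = v*(v - 5)*(v^2 - 2*v) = v*(v - 5)*(v - 2)*(v)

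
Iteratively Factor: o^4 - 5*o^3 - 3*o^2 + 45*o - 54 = (o - 3)*(o^3 - 2*o^2 - 9*o + 18) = (o - 3)^2*(o^2 + o - 6) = (o - 3)^2*(o - 2)*(o + 3)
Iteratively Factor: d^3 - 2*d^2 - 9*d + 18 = (d + 3)*(d^2 - 5*d + 6) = (d - 3)*(d + 3)*(d - 2)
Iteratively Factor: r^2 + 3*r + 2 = (r + 1)*(r + 2)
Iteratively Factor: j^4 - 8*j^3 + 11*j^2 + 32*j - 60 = (j - 5)*(j^3 - 3*j^2 - 4*j + 12) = (j - 5)*(j - 3)*(j^2 - 4) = (j - 5)*(j - 3)*(j - 2)*(j + 2)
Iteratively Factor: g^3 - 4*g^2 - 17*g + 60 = (g + 4)*(g^2 - 8*g + 15) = (g - 5)*(g + 4)*(g - 3)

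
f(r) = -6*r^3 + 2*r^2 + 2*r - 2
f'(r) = -18*r^2 + 4*r + 2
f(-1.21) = 9.14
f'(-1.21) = -29.19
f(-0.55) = -1.50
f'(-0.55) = -5.64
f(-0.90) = 2.19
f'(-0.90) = -16.18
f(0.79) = -2.13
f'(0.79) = -6.07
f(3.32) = -192.88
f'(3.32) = -183.12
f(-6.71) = 1887.30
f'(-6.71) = -835.27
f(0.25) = -1.47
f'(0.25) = 1.88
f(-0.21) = -2.28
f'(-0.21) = 0.37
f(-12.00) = 10630.00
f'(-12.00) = -2638.00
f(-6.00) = 1354.00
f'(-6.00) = -670.00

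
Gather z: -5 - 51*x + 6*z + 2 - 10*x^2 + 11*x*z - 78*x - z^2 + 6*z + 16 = -10*x^2 - 129*x - z^2 + z*(11*x + 12) + 13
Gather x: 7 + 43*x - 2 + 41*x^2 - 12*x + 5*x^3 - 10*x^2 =5*x^3 + 31*x^2 + 31*x + 5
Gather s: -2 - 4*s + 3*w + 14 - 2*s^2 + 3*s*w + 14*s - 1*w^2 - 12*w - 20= -2*s^2 + s*(3*w + 10) - w^2 - 9*w - 8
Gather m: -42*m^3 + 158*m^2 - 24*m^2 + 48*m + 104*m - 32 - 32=-42*m^3 + 134*m^2 + 152*m - 64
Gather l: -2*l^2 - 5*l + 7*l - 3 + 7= -2*l^2 + 2*l + 4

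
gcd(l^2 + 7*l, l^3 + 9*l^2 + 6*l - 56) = l + 7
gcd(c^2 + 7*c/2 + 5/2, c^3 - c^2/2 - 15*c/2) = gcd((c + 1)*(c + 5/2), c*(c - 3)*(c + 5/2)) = c + 5/2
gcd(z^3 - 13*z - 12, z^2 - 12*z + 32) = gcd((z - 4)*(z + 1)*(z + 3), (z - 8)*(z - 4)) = z - 4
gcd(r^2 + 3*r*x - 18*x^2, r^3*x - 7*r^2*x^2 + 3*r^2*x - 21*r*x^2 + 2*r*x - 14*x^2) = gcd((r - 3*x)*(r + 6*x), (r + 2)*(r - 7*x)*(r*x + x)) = 1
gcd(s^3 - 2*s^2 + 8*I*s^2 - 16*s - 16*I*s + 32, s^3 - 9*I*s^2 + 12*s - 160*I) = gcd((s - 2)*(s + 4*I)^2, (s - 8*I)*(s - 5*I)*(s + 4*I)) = s + 4*I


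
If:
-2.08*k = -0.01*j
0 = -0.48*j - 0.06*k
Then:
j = 0.00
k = 0.00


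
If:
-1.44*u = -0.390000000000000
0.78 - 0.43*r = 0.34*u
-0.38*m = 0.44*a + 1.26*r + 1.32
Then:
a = -0.863636363636364*m - 7.58126321353066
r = 1.60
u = 0.27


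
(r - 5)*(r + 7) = r^2 + 2*r - 35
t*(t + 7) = t^2 + 7*t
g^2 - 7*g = g*(g - 7)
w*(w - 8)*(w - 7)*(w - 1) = w^4 - 16*w^3 + 71*w^2 - 56*w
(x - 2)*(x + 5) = x^2 + 3*x - 10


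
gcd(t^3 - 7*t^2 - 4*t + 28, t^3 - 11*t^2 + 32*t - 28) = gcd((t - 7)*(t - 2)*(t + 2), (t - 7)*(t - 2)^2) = t^2 - 9*t + 14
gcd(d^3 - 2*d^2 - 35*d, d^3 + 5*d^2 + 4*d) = d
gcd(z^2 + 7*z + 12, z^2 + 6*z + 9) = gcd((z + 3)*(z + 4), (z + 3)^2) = z + 3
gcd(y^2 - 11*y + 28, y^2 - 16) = y - 4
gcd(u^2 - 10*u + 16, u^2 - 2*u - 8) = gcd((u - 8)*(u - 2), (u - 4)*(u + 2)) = 1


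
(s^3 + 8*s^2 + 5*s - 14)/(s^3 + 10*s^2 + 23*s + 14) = (s - 1)/(s + 1)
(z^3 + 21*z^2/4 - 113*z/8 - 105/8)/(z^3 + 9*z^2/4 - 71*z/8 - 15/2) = (z + 7)/(z + 4)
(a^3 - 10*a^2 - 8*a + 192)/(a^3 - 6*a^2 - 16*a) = (a^2 - 2*a - 24)/(a*(a + 2))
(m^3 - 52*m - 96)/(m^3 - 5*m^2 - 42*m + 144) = (m + 2)/(m - 3)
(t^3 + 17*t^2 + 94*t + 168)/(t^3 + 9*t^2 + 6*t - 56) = (t + 6)/(t - 2)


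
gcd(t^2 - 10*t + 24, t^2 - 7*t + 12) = t - 4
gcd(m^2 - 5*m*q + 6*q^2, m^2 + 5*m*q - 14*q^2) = -m + 2*q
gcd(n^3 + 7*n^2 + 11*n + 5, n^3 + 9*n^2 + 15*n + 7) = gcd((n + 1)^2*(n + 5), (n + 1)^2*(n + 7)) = n^2 + 2*n + 1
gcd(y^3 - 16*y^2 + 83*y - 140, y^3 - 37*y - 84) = y - 7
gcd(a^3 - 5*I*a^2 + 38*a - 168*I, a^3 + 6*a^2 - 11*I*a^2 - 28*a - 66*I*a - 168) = a^2 - 11*I*a - 28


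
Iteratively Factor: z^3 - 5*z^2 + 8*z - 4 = (z - 1)*(z^2 - 4*z + 4) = (z - 2)*(z - 1)*(z - 2)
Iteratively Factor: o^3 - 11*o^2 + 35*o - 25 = (o - 5)*(o^2 - 6*o + 5) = (o - 5)*(o - 1)*(o - 5)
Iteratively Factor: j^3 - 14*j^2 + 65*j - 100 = (j - 5)*(j^2 - 9*j + 20) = (j - 5)^2*(j - 4)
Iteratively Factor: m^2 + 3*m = (m + 3)*(m)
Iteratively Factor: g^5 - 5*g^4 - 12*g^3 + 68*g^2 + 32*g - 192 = (g + 2)*(g^4 - 7*g^3 + 2*g^2 + 64*g - 96) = (g + 2)*(g + 3)*(g^3 - 10*g^2 + 32*g - 32) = (g - 4)*(g + 2)*(g + 3)*(g^2 - 6*g + 8) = (g - 4)^2*(g + 2)*(g + 3)*(g - 2)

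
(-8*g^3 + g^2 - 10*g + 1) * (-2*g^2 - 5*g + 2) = 16*g^5 + 38*g^4 - g^3 + 50*g^2 - 25*g + 2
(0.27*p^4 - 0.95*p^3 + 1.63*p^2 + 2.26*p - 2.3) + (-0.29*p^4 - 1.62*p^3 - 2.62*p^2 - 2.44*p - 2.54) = -0.02*p^4 - 2.57*p^3 - 0.99*p^2 - 0.18*p - 4.84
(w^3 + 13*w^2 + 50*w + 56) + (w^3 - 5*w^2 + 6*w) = 2*w^3 + 8*w^2 + 56*w + 56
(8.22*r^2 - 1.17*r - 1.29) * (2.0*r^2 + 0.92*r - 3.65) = 16.44*r^4 + 5.2224*r^3 - 33.6594*r^2 + 3.0837*r + 4.7085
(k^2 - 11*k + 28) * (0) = 0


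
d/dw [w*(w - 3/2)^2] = 3*w^2 - 6*w + 9/4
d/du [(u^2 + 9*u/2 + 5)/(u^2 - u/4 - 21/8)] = 4*(-76*u^2 - 244*u - 169)/(64*u^4 - 32*u^3 - 332*u^2 + 84*u + 441)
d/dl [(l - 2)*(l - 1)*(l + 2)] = 3*l^2 - 2*l - 4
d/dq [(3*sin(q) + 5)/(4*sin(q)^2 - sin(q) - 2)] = (-40*sin(q) + 6*cos(2*q) - 7)*cos(q)/(sin(q) + 2*cos(2*q))^2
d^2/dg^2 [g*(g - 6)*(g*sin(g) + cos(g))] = -g^2*(g - 6)*sin(g) + 2*g^2*cos(g) + 3*g*(g - 6)*cos(g) + 2*g*sin(g) + 2*cos(g)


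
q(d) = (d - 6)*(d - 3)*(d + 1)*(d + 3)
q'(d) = (d - 6)*(d - 3)*(d + 1) + (d - 6)*(d - 3)*(d + 3) + (d - 6)*(d + 1)*(d + 3) + (d - 3)*(d + 1)*(d + 3) = 4*d^3 - 15*d^2 - 30*d + 45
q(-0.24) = 42.41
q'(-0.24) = 51.28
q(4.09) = -75.13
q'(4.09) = -54.95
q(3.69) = -50.01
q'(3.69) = -68.97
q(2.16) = 52.60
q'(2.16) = -49.47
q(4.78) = -97.65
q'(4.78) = -4.26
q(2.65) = 24.18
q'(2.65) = -65.40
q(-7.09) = 3289.81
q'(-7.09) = -1921.92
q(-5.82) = 1417.04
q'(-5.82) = -1077.04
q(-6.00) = 1620.00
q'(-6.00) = -1179.00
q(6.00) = 0.00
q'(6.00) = 189.00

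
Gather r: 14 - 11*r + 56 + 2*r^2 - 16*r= 2*r^2 - 27*r + 70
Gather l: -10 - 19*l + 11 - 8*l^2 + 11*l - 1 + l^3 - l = l^3 - 8*l^2 - 9*l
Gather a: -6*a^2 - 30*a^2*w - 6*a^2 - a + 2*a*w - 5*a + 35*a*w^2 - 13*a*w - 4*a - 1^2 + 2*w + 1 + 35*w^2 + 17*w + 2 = a^2*(-30*w - 12) + a*(35*w^2 - 11*w - 10) + 35*w^2 + 19*w + 2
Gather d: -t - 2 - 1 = -t - 3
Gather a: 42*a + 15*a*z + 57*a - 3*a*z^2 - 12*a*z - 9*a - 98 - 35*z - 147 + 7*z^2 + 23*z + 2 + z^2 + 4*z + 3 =a*(-3*z^2 + 3*z + 90) + 8*z^2 - 8*z - 240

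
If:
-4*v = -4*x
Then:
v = x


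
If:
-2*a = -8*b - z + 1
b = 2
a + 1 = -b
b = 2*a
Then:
No Solution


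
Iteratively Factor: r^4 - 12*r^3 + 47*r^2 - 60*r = (r - 3)*(r^3 - 9*r^2 + 20*r) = r*(r - 3)*(r^2 - 9*r + 20) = r*(r - 5)*(r - 3)*(r - 4)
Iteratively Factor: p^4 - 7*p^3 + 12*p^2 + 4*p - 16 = (p - 4)*(p^3 - 3*p^2 + 4) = (p - 4)*(p - 2)*(p^2 - p - 2) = (p - 4)*(p - 2)*(p + 1)*(p - 2)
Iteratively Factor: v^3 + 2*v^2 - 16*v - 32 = (v - 4)*(v^2 + 6*v + 8) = (v - 4)*(v + 4)*(v + 2)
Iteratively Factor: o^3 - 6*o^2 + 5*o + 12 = (o - 3)*(o^2 - 3*o - 4) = (o - 3)*(o + 1)*(o - 4)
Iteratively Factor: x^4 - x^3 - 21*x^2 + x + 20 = (x + 1)*(x^3 - 2*x^2 - 19*x + 20) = (x - 1)*(x + 1)*(x^2 - x - 20) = (x - 5)*(x - 1)*(x + 1)*(x + 4)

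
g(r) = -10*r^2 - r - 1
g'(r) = -20*r - 1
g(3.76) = -146.14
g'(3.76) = -76.20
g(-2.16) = -45.50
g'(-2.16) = 42.20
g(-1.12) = -12.42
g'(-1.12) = 21.40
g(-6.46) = -411.86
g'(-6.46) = 128.20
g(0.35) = -2.58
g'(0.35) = -8.00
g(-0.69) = -5.07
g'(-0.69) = 12.80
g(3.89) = -156.21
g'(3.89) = -78.80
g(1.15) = -15.38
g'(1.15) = -24.00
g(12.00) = -1453.00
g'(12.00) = -241.00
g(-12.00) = -1429.00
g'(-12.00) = 239.00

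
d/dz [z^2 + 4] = 2*z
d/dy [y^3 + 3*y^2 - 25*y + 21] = 3*y^2 + 6*y - 25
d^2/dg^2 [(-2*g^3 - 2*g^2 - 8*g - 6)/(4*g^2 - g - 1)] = 4*(-73*g^3 - 159*g^2 - 15*g - 12)/(64*g^6 - 48*g^5 - 36*g^4 + 23*g^3 + 9*g^2 - 3*g - 1)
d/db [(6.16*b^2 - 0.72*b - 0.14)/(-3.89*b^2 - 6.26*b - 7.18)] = (-41.3624*b^2 - 89.5468*b + 4.2932)/(15.1321*b^4 + 48.7028*b^3 + 95.048*b^2 + 89.8936*b + 51.5524)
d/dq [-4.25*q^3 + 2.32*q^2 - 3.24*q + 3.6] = -12.75*q^2 + 4.64*q - 3.24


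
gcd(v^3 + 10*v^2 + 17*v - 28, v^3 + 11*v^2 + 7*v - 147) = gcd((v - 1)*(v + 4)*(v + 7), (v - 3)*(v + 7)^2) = v + 7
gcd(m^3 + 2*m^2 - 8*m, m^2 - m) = m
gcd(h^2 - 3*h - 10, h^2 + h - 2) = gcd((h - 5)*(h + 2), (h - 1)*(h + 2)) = h + 2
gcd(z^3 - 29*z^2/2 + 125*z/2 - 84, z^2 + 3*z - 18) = z - 3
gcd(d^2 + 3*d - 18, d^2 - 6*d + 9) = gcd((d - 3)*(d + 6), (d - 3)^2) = d - 3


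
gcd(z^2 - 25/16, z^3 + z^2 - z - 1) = 1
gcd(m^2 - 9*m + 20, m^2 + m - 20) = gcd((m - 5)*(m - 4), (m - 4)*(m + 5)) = m - 4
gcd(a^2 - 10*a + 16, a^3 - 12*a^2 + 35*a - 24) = a - 8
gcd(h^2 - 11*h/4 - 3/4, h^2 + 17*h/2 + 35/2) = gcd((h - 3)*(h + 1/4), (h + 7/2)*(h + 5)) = 1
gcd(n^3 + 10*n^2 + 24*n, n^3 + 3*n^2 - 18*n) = n^2 + 6*n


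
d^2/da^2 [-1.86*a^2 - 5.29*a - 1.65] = -3.72000000000000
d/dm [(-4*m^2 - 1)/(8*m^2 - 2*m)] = (4*m^2 + 8*m - 1)/(2*m^2*(16*m^2 - 8*m + 1))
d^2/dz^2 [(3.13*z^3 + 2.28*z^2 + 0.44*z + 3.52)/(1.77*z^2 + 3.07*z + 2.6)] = (8.16972199999995*z^3 + 153.113448*z^2 + 229.567488*z + 57.754656)/(5.545233*z^6 + 28.854009*z^5 + 74.482839*z^4 + 113.703283*z^3 + 109.40982*z^2 + 62.2596*z + 17.576)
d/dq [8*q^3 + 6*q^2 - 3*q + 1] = 24*q^2 + 12*q - 3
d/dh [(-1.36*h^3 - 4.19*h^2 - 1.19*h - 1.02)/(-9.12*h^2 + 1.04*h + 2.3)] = (12.4032*h^4 - 2.8288*h^3 - 24.5944*h^2 - 37.8788*h - 1.6762)/(83.1744*h^4 - 18.9696*h^3 - 40.8704*h^2 + 4.784*h + 5.29)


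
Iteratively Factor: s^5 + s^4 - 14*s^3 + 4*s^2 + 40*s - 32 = (s + 4)*(s^4 - 3*s^3 - 2*s^2 + 12*s - 8) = (s - 2)*(s + 4)*(s^3 - s^2 - 4*s + 4) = (s - 2)*(s + 2)*(s + 4)*(s^2 - 3*s + 2) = (s - 2)*(s - 1)*(s + 2)*(s + 4)*(s - 2)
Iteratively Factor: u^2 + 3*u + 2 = (u + 1)*(u + 2)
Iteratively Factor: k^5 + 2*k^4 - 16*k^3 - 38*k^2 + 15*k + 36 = (k + 3)*(k^4 - k^3 - 13*k^2 + k + 12) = (k - 1)*(k + 3)*(k^3 - 13*k - 12) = (k - 1)*(k + 1)*(k + 3)*(k^2 - k - 12) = (k - 4)*(k - 1)*(k + 1)*(k + 3)*(k + 3)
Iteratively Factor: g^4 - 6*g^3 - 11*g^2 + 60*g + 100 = (g - 5)*(g^3 - g^2 - 16*g - 20) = (g - 5)*(g + 2)*(g^2 - 3*g - 10) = (g - 5)^2*(g + 2)*(g + 2)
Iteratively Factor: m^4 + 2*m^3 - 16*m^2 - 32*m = (m + 2)*(m^3 - 16*m) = (m + 2)*(m + 4)*(m^2 - 4*m) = (m - 4)*(m + 2)*(m + 4)*(m)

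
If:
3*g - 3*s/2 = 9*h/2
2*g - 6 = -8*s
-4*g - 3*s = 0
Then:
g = -9/13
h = -10/13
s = 12/13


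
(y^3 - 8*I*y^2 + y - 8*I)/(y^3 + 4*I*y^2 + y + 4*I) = (y - 8*I)/(y + 4*I)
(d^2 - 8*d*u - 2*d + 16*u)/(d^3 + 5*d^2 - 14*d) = (d - 8*u)/(d*(d + 7))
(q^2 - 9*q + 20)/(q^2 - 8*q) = (q^2 - 9*q + 20)/(q*(q - 8))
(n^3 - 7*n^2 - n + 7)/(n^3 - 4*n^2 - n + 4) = (n - 7)/(n - 4)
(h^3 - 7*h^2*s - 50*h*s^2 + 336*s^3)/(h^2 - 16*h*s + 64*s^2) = (-h^2 - h*s + 42*s^2)/(-h + 8*s)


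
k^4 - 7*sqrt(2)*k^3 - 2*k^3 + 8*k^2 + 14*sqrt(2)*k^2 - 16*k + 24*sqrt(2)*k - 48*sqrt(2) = (k - 2)*(k - 6*sqrt(2))*(k - 2*sqrt(2))*(k + sqrt(2))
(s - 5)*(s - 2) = s^2 - 7*s + 10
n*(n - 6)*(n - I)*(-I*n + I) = -I*n^4 - n^3 + 7*I*n^3 + 7*n^2 - 6*I*n^2 - 6*n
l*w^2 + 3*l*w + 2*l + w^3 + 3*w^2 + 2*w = (l + w)*(w + 1)*(w + 2)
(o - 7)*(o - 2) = o^2 - 9*o + 14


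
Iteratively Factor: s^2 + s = (s + 1)*(s)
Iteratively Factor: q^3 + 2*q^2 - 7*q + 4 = (q - 1)*(q^2 + 3*q - 4) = (q - 1)*(q + 4)*(q - 1)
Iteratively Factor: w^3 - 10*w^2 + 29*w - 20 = (w - 5)*(w^2 - 5*w + 4) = (w - 5)*(w - 1)*(w - 4)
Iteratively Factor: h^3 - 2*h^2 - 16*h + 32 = (h - 4)*(h^2 + 2*h - 8) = (h - 4)*(h + 4)*(h - 2)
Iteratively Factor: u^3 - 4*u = (u + 2)*(u^2 - 2*u) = (u - 2)*(u + 2)*(u)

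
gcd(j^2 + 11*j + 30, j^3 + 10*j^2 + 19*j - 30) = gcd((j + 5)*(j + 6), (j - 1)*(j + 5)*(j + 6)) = j^2 + 11*j + 30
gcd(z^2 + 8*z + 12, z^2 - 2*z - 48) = z + 6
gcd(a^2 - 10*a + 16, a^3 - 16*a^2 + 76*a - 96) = a^2 - 10*a + 16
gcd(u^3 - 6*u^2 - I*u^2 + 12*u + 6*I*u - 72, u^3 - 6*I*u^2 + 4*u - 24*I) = 1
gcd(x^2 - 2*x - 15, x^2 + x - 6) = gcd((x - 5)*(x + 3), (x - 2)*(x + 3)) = x + 3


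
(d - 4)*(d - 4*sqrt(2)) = d^2 - 4*sqrt(2)*d - 4*d + 16*sqrt(2)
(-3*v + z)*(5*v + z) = -15*v^2 + 2*v*z + z^2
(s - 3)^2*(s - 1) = s^3 - 7*s^2 + 15*s - 9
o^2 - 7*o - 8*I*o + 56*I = (o - 7)*(o - 8*I)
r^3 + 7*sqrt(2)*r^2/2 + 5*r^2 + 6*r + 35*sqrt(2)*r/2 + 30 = (r + 5)*(r + 3*sqrt(2)/2)*(r + 2*sqrt(2))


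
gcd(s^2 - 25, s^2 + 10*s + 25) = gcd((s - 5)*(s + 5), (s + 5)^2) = s + 5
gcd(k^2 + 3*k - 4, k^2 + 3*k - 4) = k^2 + 3*k - 4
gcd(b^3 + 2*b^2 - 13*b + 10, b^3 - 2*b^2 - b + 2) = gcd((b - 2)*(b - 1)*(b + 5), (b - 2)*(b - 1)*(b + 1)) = b^2 - 3*b + 2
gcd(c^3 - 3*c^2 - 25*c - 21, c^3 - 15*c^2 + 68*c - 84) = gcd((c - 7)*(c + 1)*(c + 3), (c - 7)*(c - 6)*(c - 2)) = c - 7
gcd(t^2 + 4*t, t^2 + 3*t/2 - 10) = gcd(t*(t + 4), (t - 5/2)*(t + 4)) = t + 4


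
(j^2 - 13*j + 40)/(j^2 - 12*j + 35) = (j - 8)/(j - 7)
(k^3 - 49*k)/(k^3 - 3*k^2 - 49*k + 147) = k/(k - 3)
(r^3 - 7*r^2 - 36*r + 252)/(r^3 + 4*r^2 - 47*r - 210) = (r - 6)/(r + 5)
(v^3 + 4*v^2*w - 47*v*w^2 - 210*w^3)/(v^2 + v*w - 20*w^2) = (v^2 - v*w - 42*w^2)/(v - 4*w)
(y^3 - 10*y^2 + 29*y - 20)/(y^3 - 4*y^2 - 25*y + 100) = (y - 1)/(y + 5)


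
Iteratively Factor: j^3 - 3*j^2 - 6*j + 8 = (j - 4)*(j^2 + j - 2) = (j - 4)*(j + 2)*(j - 1)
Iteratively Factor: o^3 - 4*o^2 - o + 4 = (o - 4)*(o^2 - 1) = (o - 4)*(o - 1)*(o + 1)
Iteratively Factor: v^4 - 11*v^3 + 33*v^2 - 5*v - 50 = (v + 1)*(v^3 - 12*v^2 + 45*v - 50) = (v - 2)*(v + 1)*(v^2 - 10*v + 25) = (v - 5)*(v - 2)*(v + 1)*(v - 5)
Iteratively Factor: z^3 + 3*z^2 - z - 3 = (z + 3)*(z^2 - 1) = (z - 1)*(z + 3)*(z + 1)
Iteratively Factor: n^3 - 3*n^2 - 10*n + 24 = (n + 3)*(n^2 - 6*n + 8) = (n - 4)*(n + 3)*(n - 2)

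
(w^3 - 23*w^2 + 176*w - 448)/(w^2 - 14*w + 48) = (w^2 - 15*w + 56)/(w - 6)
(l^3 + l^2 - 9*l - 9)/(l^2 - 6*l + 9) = (l^2 + 4*l + 3)/(l - 3)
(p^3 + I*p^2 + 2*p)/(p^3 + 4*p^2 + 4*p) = (p^2 + I*p + 2)/(p^2 + 4*p + 4)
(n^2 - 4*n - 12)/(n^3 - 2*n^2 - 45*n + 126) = (n + 2)/(n^2 + 4*n - 21)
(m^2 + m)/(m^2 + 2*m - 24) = m*(m + 1)/(m^2 + 2*m - 24)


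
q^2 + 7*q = q*(q + 7)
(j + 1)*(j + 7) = j^2 + 8*j + 7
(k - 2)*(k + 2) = k^2 - 4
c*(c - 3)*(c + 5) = c^3 + 2*c^2 - 15*c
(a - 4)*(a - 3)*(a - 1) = a^3 - 8*a^2 + 19*a - 12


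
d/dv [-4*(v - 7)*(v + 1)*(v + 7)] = -12*v^2 - 8*v + 196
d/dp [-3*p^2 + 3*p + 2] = 3 - 6*p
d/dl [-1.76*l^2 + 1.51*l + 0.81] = 1.51 - 3.52*l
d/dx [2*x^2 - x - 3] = 4*x - 1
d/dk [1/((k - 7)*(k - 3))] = 2*(5 - k)/(k^4 - 20*k^3 + 142*k^2 - 420*k + 441)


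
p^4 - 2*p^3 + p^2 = p^2*(p - 1)^2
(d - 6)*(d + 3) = d^2 - 3*d - 18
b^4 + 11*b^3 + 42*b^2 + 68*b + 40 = (b + 2)^3*(b + 5)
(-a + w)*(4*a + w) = -4*a^2 + 3*a*w + w^2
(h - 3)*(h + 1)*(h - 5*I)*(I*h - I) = I*h^4 + 5*h^3 - 3*I*h^3 - 15*h^2 - I*h^2 - 5*h + 3*I*h + 15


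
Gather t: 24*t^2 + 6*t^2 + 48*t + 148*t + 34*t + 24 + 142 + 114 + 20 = 30*t^2 + 230*t + 300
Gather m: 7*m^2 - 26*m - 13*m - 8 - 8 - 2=7*m^2 - 39*m - 18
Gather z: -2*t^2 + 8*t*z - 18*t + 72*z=-2*t^2 - 18*t + z*(8*t + 72)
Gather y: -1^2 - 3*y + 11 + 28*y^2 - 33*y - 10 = 28*y^2 - 36*y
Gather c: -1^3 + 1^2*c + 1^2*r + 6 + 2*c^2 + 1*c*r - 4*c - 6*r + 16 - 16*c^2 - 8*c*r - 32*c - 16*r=-14*c^2 + c*(-7*r - 35) - 21*r + 21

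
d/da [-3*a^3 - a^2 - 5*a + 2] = -9*a^2 - 2*a - 5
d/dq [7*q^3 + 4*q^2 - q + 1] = 21*q^2 + 8*q - 1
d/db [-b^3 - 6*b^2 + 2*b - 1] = -3*b^2 - 12*b + 2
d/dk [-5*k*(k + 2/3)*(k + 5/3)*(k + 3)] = -20*k^3 - 80*k^2 - 730*k/9 - 50/3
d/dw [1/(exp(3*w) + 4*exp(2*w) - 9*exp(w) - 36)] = (-3*exp(2*w) - 8*exp(w) + 9)*exp(w)/(exp(3*w) + 4*exp(2*w) - 9*exp(w) - 36)^2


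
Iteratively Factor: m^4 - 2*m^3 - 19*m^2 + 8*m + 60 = (m + 3)*(m^3 - 5*m^2 - 4*m + 20) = (m - 5)*(m + 3)*(m^2 - 4) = (m - 5)*(m - 2)*(m + 3)*(m + 2)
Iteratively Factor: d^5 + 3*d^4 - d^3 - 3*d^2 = (d - 1)*(d^4 + 4*d^3 + 3*d^2) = d*(d - 1)*(d^3 + 4*d^2 + 3*d) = d*(d - 1)*(d + 1)*(d^2 + 3*d) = d*(d - 1)*(d + 1)*(d + 3)*(d)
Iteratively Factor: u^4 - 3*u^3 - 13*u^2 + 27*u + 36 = (u + 1)*(u^3 - 4*u^2 - 9*u + 36) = (u - 4)*(u + 1)*(u^2 - 9) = (u - 4)*(u - 3)*(u + 1)*(u + 3)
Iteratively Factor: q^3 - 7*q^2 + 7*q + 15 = (q - 3)*(q^2 - 4*q - 5) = (q - 3)*(q + 1)*(q - 5)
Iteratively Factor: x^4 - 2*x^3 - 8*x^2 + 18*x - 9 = (x - 3)*(x^3 + x^2 - 5*x + 3) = (x - 3)*(x - 1)*(x^2 + 2*x - 3) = (x - 3)*(x - 1)*(x + 3)*(x - 1)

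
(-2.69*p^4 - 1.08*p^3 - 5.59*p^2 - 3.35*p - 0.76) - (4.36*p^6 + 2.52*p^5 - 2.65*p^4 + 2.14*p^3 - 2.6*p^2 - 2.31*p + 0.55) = -4.36*p^6 - 2.52*p^5 - 0.04*p^4 - 3.22*p^3 - 2.99*p^2 - 1.04*p - 1.31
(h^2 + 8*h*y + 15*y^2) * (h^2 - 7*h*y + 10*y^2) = h^4 + h^3*y - 31*h^2*y^2 - 25*h*y^3 + 150*y^4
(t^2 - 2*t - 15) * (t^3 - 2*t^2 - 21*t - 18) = t^5 - 4*t^4 - 32*t^3 + 54*t^2 + 351*t + 270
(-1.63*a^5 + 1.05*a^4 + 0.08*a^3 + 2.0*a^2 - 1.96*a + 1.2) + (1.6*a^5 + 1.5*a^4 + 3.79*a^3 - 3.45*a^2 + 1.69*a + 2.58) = -0.0299999999999998*a^5 + 2.55*a^4 + 3.87*a^3 - 1.45*a^2 - 0.27*a + 3.78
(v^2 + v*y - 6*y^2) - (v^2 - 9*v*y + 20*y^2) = 10*v*y - 26*y^2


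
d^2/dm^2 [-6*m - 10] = 0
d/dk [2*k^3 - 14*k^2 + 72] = 2*k*(3*k - 14)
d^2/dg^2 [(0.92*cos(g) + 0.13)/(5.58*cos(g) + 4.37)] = (-14.39915*cos(g) + 9.19305*cos(2*g) - 27.57915)/(173.741112*cos(g)^3 + 408.198204*cos(g)^2 + 319.682106*cos(g) + 83.453453)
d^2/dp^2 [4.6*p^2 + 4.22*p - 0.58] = 9.20000000000000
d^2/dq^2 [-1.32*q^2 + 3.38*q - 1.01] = -2.64000000000000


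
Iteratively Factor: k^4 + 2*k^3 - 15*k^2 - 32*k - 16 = (k - 4)*(k^3 + 6*k^2 + 9*k + 4) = (k - 4)*(k + 1)*(k^2 + 5*k + 4) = (k - 4)*(k + 1)*(k + 4)*(k + 1)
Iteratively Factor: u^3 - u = (u + 1)*(u^2 - u) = u*(u + 1)*(u - 1)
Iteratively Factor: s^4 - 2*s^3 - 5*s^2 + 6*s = (s)*(s^3 - 2*s^2 - 5*s + 6) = s*(s + 2)*(s^2 - 4*s + 3) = s*(s - 3)*(s + 2)*(s - 1)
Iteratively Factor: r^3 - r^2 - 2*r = (r)*(r^2 - r - 2) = r*(r - 2)*(r + 1)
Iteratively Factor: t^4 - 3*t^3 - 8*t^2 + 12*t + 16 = (t - 2)*(t^3 - t^2 - 10*t - 8) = (t - 4)*(t - 2)*(t^2 + 3*t + 2) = (t - 4)*(t - 2)*(t + 1)*(t + 2)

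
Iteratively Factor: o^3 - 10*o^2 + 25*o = (o)*(o^2 - 10*o + 25) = o*(o - 5)*(o - 5)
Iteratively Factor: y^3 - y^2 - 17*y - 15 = (y - 5)*(y^2 + 4*y + 3) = (y - 5)*(y + 1)*(y + 3)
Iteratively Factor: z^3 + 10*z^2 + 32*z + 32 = (z + 4)*(z^2 + 6*z + 8) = (z + 4)^2*(z + 2)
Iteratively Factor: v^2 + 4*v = (v)*(v + 4)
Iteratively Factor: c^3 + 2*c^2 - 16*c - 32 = (c - 4)*(c^2 + 6*c + 8) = (c - 4)*(c + 2)*(c + 4)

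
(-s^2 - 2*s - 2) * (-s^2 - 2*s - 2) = s^4 + 4*s^3 + 8*s^2 + 8*s + 4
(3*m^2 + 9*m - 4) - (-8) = 3*m^2 + 9*m + 4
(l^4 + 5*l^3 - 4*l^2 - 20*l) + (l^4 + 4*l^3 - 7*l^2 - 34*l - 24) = 2*l^4 + 9*l^3 - 11*l^2 - 54*l - 24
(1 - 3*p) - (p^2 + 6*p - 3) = -p^2 - 9*p + 4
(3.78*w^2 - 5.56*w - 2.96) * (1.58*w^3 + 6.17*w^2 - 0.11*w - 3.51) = 5.9724*w^5 + 14.5378*w^4 - 39.3978*w^3 - 30.9194*w^2 + 19.8412*w + 10.3896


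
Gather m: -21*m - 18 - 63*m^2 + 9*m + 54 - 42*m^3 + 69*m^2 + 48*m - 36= -42*m^3 + 6*m^2 + 36*m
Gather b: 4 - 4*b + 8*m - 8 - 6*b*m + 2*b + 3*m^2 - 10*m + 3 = b*(-6*m - 2) + 3*m^2 - 2*m - 1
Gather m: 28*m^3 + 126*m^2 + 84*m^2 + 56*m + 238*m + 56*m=28*m^3 + 210*m^2 + 350*m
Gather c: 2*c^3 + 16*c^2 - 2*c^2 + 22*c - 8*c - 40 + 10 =2*c^3 + 14*c^2 + 14*c - 30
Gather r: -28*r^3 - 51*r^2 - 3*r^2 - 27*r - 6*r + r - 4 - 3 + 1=-28*r^3 - 54*r^2 - 32*r - 6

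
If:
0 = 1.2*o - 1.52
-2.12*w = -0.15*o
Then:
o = 1.27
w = 0.09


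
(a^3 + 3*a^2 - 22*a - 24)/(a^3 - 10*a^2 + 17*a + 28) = (a + 6)/(a - 7)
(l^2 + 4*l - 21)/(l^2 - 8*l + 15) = (l + 7)/(l - 5)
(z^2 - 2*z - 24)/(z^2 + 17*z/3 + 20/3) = 3*(z - 6)/(3*z + 5)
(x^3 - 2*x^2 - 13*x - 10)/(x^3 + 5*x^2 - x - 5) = (x^2 - 3*x - 10)/(x^2 + 4*x - 5)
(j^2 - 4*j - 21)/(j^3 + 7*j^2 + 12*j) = (j - 7)/(j*(j + 4))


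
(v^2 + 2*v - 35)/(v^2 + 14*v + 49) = (v - 5)/(v + 7)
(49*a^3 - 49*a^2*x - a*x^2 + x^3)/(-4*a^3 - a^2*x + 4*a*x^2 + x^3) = (-49*a^2 + x^2)/(4*a^2 + 5*a*x + x^2)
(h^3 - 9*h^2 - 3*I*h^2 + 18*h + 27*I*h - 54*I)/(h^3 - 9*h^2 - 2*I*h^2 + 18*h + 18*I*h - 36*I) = (h - 3*I)/(h - 2*I)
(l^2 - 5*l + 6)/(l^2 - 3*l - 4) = (-l^2 + 5*l - 6)/(-l^2 + 3*l + 4)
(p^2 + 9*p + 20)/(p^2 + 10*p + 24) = (p + 5)/(p + 6)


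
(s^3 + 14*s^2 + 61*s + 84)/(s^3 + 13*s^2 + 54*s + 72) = (s + 7)/(s + 6)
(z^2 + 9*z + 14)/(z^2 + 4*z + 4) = (z + 7)/(z + 2)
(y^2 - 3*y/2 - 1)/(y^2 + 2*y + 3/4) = 2*(y - 2)/(2*y + 3)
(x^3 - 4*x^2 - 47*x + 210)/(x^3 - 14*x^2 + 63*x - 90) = (x + 7)/(x - 3)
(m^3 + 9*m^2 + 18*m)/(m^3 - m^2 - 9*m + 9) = m*(m + 6)/(m^2 - 4*m + 3)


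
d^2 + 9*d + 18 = (d + 3)*(d + 6)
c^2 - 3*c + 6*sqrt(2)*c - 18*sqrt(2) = (c - 3)*(c + 6*sqrt(2))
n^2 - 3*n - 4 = (n - 4)*(n + 1)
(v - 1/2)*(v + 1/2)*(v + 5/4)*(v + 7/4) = v^4 + 3*v^3 + 31*v^2/16 - 3*v/4 - 35/64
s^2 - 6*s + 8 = (s - 4)*(s - 2)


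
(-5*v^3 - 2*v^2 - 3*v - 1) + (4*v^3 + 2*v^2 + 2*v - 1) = -v^3 - v - 2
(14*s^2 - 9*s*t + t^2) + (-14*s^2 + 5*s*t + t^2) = -4*s*t + 2*t^2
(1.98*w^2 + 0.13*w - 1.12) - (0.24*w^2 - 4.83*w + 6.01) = 1.74*w^2 + 4.96*w - 7.13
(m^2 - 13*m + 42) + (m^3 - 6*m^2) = m^3 - 5*m^2 - 13*m + 42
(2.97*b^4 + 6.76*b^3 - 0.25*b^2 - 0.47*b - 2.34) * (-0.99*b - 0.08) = -2.9403*b^5 - 6.93*b^4 - 0.2933*b^3 + 0.4853*b^2 + 2.3542*b + 0.1872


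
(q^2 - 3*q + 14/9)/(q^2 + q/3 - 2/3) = (q - 7/3)/(q + 1)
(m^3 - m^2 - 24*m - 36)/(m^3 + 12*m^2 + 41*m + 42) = (m - 6)/(m + 7)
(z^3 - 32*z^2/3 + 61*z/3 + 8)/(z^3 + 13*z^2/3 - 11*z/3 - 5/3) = (z^2 - 11*z + 24)/(z^2 + 4*z - 5)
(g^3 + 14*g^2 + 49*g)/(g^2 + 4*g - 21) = g*(g + 7)/(g - 3)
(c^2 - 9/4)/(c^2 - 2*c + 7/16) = 4*(4*c^2 - 9)/(16*c^2 - 32*c + 7)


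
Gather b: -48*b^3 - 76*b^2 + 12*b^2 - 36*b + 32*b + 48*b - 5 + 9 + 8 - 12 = -48*b^3 - 64*b^2 + 44*b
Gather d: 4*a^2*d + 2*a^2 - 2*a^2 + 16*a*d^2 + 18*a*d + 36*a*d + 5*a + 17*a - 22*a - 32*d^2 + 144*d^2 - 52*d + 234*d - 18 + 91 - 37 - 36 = d^2*(16*a + 112) + d*(4*a^2 + 54*a + 182)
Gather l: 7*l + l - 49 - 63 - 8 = 8*l - 120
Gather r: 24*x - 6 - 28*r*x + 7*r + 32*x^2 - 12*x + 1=r*(7 - 28*x) + 32*x^2 + 12*x - 5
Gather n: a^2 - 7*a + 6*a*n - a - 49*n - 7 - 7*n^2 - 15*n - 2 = a^2 - 8*a - 7*n^2 + n*(6*a - 64) - 9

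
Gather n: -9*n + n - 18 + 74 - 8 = 48 - 8*n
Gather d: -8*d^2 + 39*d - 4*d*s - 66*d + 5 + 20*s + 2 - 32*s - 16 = -8*d^2 + d*(-4*s - 27) - 12*s - 9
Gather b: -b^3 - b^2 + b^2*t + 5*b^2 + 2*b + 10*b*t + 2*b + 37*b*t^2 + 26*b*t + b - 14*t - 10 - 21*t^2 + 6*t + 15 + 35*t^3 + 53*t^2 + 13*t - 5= -b^3 + b^2*(t + 4) + b*(37*t^2 + 36*t + 5) + 35*t^3 + 32*t^2 + 5*t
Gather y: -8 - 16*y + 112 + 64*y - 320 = 48*y - 216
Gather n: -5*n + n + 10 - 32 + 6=-4*n - 16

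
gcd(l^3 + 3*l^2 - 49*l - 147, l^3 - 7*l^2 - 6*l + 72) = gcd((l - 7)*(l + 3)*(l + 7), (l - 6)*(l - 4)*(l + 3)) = l + 3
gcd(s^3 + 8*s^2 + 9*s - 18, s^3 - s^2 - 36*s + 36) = s^2 + 5*s - 6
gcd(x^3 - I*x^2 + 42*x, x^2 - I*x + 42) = x^2 - I*x + 42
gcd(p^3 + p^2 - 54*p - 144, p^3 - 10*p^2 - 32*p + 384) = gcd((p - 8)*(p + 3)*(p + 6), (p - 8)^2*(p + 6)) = p^2 - 2*p - 48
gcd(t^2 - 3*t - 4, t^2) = 1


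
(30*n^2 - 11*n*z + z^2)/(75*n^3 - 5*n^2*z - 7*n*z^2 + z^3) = (-6*n + z)/(-15*n^2 - 2*n*z + z^2)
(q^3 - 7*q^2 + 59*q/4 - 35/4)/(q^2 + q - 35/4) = (2*q^2 - 9*q + 7)/(2*q + 7)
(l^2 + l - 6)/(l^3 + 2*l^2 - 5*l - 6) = 1/(l + 1)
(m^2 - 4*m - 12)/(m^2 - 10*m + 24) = (m + 2)/(m - 4)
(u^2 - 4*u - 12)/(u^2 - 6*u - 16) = (u - 6)/(u - 8)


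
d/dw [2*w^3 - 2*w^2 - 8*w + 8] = 6*w^2 - 4*w - 8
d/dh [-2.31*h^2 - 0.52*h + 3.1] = -4.62*h - 0.52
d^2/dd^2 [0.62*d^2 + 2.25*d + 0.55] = 1.24000000000000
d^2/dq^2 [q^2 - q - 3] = 2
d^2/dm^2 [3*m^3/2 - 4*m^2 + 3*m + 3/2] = 9*m - 8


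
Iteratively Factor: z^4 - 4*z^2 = (z)*(z^3 - 4*z) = z*(z + 2)*(z^2 - 2*z) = z^2*(z + 2)*(z - 2)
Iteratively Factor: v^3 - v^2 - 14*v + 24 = (v - 3)*(v^2 + 2*v - 8) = (v - 3)*(v + 4)*(v - 2)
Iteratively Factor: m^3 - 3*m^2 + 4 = (m + 1)*(m^2 - 4*m + 4) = (m - 2)*(m + 1)*(m - 2)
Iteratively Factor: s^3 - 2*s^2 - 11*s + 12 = (s + 3)*(s^2 - 5*s + 4) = (s - 4)*(s + 3)*(s - 1)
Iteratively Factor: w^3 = (w)*(w^2) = w^2*(w)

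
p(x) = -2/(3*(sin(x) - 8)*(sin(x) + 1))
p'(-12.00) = -0.03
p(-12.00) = 0.06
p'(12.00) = -0.29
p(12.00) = 0.17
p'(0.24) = -0.05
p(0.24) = 0.07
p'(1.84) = 0.00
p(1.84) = 0.05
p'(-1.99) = 4.02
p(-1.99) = 0.86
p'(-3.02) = 0.09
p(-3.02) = 0.09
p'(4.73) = -54246.62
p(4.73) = 477.69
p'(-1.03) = -1.87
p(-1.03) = 0.53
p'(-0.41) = -0.19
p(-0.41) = 0.13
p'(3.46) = 0.15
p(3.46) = 0.12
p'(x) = 2*cos(x)/(3*(sin(x) - 8)*(sin(x) + 1)^2) + 2*cos(x)/(3*(sin(x) - 8)^2*(sin(x) + 1))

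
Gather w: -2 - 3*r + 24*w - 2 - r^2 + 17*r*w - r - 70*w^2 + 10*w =-r^2 - 4*r - 70*w^2 + w*(17*r + 34) - 4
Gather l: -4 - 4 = -8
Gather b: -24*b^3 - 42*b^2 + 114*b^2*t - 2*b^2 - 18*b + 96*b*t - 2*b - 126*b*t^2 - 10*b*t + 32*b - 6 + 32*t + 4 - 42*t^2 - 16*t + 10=-24*b^3 + b^2*(114*t - 44) + b*(-126*t^2 + 86*t + 12) - 42*t^2 + 16*t + 8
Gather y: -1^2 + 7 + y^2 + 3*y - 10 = y^2 + 3*y - 4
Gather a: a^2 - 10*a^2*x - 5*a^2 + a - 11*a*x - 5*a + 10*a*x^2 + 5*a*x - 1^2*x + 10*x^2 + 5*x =a^2*(-10*x - 4) + a*(10*x^2 - 6*x - 4) + 10*x^2 + 4*x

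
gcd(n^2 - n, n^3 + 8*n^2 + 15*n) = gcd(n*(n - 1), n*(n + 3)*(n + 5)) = n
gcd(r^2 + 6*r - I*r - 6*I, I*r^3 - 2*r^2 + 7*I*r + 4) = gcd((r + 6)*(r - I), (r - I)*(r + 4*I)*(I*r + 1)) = r - I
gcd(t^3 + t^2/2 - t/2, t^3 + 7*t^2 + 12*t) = t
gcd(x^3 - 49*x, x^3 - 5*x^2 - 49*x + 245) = x^2 - 49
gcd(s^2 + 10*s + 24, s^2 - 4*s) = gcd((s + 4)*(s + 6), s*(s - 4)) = 1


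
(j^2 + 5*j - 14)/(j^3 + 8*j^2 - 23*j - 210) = (j - 2)/(j^2 + j - 30)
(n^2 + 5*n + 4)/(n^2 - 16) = (n + 1)/(n - 4)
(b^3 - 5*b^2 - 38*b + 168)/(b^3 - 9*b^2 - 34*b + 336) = (b - 4)/(b - 8)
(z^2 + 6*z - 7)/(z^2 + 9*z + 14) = (z - 1)/(z + 2)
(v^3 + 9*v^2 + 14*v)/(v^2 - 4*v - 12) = v*(v + 7)/(v - 6)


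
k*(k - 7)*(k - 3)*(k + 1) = k^4 - 9*k^3 + 11*k^2 + 21*k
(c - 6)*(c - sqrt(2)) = c^2 - 6*c - sqrt(2)*c + 6*sqrt(2)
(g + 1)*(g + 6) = g^2 + 7*g + 6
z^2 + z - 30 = (z - 5)*(z + 6)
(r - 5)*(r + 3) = r^2 - 2*r - 15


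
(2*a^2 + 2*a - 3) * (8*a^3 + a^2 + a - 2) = 16*a^5 + 18*a^4 - 20*a^3 - 5*a^2 - 7*a + 6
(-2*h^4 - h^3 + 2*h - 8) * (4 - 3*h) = 6*h^5 - 5*h^4 - 4*h^3 - 6*h^2 + 32*h - 32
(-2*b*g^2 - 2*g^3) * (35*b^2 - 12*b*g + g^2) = -70*b^3*g^2 - 46*b^2*g^3 + 22*b*g^4 - 2*g^5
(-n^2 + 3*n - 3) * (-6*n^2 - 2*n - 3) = 6*n^4 - 16*n^3 + 15*n^2 - 3*n + 9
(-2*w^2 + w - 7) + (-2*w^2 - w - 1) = -4*w^2 - 8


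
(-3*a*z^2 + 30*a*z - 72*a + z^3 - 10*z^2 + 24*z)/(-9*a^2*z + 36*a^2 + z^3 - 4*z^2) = (z - 6)/(3*a + z)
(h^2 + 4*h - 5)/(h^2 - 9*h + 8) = (h + 5)/(h - 8)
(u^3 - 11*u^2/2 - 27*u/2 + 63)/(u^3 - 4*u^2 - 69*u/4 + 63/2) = 2*(u - 3)/(2*u - 3)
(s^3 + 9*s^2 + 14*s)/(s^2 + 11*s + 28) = s*(s + 2)/(s + 4)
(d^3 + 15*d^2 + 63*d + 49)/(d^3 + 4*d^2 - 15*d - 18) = (d^2 + 14*d + 49)/(d^2 + 3*d - 18)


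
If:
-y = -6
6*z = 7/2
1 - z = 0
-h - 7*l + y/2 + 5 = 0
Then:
No Solution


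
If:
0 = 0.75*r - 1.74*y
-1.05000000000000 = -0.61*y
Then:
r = 3.99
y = 1.72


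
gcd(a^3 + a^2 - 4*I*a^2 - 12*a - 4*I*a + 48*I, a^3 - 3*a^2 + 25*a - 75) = a - 3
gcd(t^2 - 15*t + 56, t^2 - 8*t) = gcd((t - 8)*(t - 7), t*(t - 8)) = t - 8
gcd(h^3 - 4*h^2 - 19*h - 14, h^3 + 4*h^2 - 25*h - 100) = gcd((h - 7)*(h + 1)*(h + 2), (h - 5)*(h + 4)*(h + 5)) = 1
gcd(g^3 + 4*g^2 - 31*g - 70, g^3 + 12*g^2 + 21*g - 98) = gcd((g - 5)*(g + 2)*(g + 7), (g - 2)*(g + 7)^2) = g + 7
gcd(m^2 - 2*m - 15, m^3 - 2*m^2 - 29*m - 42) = m + 3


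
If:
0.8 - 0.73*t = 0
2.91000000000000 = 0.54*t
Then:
No Solution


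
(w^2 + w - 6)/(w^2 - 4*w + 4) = (w + 3)/(w - 2)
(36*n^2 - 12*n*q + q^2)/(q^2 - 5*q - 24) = (-36*n^2 + 12*n*q - q^2)/(-q^2 + 5*q + 24)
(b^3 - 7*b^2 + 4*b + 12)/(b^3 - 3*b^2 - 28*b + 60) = (b + 1)/(b + 5)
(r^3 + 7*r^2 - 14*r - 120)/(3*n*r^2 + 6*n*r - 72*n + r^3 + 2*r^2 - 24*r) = (r + 5)/(3*n + r)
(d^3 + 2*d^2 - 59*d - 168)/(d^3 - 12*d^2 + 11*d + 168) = (d + 7)/(d - 7)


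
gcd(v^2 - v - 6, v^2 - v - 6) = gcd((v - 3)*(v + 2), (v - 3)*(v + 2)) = v^2 - v - 6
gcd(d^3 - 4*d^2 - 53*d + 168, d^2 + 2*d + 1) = 1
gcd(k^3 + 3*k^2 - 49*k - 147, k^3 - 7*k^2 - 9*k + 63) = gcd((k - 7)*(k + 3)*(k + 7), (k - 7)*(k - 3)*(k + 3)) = k^2 - 4*k - 21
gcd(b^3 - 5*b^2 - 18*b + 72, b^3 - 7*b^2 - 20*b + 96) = b^2 + b - 12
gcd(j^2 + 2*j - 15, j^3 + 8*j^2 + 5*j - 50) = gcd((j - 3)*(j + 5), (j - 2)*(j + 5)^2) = j + 5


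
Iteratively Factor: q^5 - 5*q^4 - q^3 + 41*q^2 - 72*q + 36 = (q - 1)*(q^4 - 4*q^3 - 5*q^2 + 36*q - 36) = (q - 1)*(q + 3)*(q^3 - 7*q^2 + 16*q - 12) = (q - 2)*(q - 1)*(q + 3)*(q^2 - 5*q + 6) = (q - 3)*(q - 2)*(q - 1)*(q + 3)*(q - 2)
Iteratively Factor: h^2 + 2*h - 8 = (h - 2)*(h + 4)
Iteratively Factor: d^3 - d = (d + 1)*(d^2 - d) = d*(d + 1)*(d - 1)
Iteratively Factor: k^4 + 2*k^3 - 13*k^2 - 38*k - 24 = (k + 3)*(k^3 - k^2 - 10*k - 8) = (k + 1)*(k + 3)*(k^2 - 2*k - 8) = (k + 1)*(k + 2)*(k + 3)*(k - 4)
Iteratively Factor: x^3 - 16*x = (x)*(x^2 - 16) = x*(x - 4)*(x + 4)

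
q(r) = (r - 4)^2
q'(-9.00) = -26.00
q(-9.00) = 169.00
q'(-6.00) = -20.00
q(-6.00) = 100.00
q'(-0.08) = -8.16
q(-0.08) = 16.65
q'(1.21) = -5.58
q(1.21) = 7.78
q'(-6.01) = -20.02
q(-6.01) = 100.20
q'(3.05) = -1.90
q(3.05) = 0.90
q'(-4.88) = -17.76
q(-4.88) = 78.85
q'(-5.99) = -19.98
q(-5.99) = 99.80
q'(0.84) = -6.32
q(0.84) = 9.99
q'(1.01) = -5.98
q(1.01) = 8.94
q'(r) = 2*r - 8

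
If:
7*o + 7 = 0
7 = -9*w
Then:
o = -1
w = -7/9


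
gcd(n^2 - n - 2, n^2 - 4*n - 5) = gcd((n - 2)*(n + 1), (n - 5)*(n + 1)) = n + 1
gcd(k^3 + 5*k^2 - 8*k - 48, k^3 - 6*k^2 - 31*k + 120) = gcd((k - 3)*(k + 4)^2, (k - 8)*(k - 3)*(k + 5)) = k - 3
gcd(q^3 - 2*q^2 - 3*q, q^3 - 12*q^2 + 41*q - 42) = q - 3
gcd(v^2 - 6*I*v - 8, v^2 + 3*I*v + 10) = v - 2*I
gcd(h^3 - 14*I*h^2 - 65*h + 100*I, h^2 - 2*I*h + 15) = h - 5*I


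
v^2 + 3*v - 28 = (v - 4)*(v + 7)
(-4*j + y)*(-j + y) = 4*j^2 - 5*j*y + y^2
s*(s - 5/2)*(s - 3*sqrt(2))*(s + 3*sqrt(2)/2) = s^4 - 5*s^3/2 - 3*sqrt(2)*s^3/2 - 9*s^2 + 15*sqrt(2)*s^2/4 + 45*s/2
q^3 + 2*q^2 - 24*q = q*(q - 4)*(q + 6)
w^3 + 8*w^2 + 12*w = w*(w + 2)*(w + 6)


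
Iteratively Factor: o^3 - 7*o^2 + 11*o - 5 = (o - 1)*(o^2 - 6*o + 5) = (o - 1)^2*(o - 5)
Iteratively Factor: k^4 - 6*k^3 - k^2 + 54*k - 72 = (k + 3)*(k^3 - 9*k^2 + 26*k - 24) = (k - 4)*(k + 3)*(k^2 - 5*k + 6) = (k - 4)*(k - 3)*(k + 3)*(k - 2)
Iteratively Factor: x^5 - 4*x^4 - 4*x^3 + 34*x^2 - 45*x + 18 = (x - 2)*(x^4 - 2*x^3 - 8*x^2 + 18*x - 9) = (x - 3)*(x - 2)*(x^3 + x^2 - 5*x + 3) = (x - 3)*(x - 2)*(x + 3)*(x^2 - 2*x + 1) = (x - 3)*(x - 2)*(x - 1)*(x + 3)*(x - 1)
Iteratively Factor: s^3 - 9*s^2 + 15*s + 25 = (s - 5)*(s^2 - 4*s - 5) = (s - 5)*(s + 1)*(s - 5)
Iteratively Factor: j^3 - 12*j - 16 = (j + 2)*(j^2 - 2*j - 8) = (j + 2)^2*(j - 4)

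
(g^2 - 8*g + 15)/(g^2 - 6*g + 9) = (g - 5)/(g - 3)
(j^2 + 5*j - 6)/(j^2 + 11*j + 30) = (j - 1)/(j + 5)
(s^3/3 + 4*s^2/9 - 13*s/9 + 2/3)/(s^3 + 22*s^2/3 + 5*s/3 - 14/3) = (s^2 + 2*s - 3)/(3*(s^2 + 8*s + 7))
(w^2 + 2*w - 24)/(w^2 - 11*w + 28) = (w + 6)/(w - 7)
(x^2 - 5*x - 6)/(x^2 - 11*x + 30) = (x + 1)/(x - 5)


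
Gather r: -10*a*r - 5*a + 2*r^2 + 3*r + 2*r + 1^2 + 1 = -5*a + 2*r^2 + r*(5 - 10*a) + 2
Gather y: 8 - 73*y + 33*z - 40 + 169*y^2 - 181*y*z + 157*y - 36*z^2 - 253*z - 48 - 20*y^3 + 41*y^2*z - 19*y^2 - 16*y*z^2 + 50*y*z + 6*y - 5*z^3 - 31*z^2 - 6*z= -20*y^3 + y^2*(41*z + 150) + y*(-16*z^2 - 131*z + 90) - 5*z^3 - 67*z^2 - 226*z - 80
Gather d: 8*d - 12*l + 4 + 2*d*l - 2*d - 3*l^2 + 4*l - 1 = d*(2*l + 6) - 3*l^2 - 8*l + 3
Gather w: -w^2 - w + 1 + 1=-w^2 - w + 2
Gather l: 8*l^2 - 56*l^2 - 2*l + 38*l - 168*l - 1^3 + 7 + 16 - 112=-48*l^2 - 132*l - 90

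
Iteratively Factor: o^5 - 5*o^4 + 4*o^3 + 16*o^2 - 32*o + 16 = (o - 2)*(o^4 - 3*o^3 - 2*o^2 + 12*o - 8) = (o - 2)^2*(o^3 - o^2 - 4*o + 4) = (o - 2)^2*(o + 2)*(o^2 - 3*o + 2) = (o - 2)^2*(o - 1)*(o + 2)*(o - 2)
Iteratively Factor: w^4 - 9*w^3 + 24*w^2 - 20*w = (w - 2)*(w^3 - 7*w^2 + 10*w) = (w - 5)*(w - 2)*(w^2 - 2*w) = (w - 5)*(w - 2)^2*(w)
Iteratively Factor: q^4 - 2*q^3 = (q)*(q^3 - 2*q^2) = q*(q - 2)*(q^2) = q^2*(q - 2)*(q)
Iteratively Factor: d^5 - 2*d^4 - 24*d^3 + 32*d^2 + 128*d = (d - 4)*(d^4 + 2*d^3 - 16*d^2 - 32*d) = (d - 4)*(d + 2)*(d^3 - 16*d) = (d - 4)^2*(d + 2)*(d^2 + 4*d) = d*(d - 4)^2*(d + 2)*(d + 4)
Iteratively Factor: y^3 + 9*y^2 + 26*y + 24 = (y + 2)*(y^2 + 7*y + 12) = (y + 2)*(y + 3)*(y + 4)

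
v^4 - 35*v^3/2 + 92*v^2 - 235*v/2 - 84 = (v - 8)*(v - 7)*(v - 3)*(v + 1/2)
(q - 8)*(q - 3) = q^2 - 11*q + 24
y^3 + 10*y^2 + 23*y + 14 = (y + 1)*(y + 2)*(y + 7)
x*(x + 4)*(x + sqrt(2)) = x^3 + sqrt(2)*x^2 + 4*x^2 + 4*sqrt(2)*x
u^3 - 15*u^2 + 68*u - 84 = (u - 7)*(u - 6)*(u - 2)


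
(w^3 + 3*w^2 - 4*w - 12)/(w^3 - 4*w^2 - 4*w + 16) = (w + 3)/(w - 4)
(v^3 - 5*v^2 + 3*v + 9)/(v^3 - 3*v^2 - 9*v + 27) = (v + 1)/(v + 3)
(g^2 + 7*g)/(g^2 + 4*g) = (g + 7)/(g + 4)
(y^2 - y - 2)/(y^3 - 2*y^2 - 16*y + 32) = (y + 1)/(y^2 - 16)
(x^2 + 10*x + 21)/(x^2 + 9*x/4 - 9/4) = 4*(x + 7)/(4*x - 3)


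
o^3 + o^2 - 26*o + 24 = (o - 4)*(o - 1)*(o + 6)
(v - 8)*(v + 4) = v^2 - 4*v - 32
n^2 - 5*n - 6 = (n - 6)*(n + 1)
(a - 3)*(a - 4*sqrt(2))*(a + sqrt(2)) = a^3 - 3*sqrt(2)*a^2 - 3*a^2 - 8*a + 9*sqrt(2)*a + 24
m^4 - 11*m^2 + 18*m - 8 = (m - 2)*(m - 1)^2*(m + 4)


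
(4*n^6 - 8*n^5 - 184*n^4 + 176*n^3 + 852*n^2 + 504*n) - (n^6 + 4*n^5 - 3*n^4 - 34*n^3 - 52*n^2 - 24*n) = 3*n^6 - 12*n^5 - 181*n^4 + 210*n^3 + 904*n^2 + 528*n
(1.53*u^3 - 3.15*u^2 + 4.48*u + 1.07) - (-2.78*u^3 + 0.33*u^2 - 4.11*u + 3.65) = 4.31*u^3 - 3.48*u^2 + 8.59*u - 2.58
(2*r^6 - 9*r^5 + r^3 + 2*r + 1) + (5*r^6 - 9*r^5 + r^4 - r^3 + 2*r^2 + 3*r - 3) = 7*r^6 - 18*r^5 + r^4 + 2*r^2 + 5*r - 2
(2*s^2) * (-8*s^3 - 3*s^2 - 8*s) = -16*s^5 - 6*s^4 - 16*s^3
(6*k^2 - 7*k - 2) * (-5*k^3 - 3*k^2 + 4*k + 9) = -30*k^5 + 17*k^4 + 55*k^3 + 32*k^2 - 71*k - 18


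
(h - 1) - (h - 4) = 3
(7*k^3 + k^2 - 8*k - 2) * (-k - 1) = -7*k^4 - 8*k^3 + 7*k^2 + 10*k + 2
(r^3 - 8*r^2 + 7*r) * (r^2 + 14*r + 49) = r^5 + 6*r^4 - 56*r^3 - 294*r^2 + 343*r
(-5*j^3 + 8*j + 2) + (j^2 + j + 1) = -5*j^3 + j^2 + 9*j + 3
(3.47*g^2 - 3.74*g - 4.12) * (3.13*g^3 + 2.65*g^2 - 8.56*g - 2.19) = 10.8611*g^5 - 2.5107*g^4 - 52.5098*g^3 + 13.4971*g^2 + 43.4578*g + 9.0228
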